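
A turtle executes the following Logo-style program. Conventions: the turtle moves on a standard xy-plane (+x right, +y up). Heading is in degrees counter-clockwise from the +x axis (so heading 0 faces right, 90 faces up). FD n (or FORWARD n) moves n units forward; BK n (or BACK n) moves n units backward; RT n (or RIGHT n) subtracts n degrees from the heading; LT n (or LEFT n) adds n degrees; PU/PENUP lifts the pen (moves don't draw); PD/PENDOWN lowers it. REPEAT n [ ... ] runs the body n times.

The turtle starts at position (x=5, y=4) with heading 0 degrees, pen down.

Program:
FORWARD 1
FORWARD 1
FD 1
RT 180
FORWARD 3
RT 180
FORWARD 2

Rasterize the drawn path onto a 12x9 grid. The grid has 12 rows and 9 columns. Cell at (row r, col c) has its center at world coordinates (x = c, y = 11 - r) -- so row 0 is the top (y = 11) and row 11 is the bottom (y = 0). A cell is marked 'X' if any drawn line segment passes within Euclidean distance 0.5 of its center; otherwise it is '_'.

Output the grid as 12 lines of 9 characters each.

Answer: _________
_________
_________
_________
_________
_________
_________
_____XXXX
_________
_________
_________
_________

Derivation:
Segment 0: (5,4) -> (6,4)
Segment 1: (6,4) -> (7,4)
Segment 2: (7,4) -> (8,4)
Segment 3: (8,4) -> (5,4)
Segment 4: (5,4) -> (7,4)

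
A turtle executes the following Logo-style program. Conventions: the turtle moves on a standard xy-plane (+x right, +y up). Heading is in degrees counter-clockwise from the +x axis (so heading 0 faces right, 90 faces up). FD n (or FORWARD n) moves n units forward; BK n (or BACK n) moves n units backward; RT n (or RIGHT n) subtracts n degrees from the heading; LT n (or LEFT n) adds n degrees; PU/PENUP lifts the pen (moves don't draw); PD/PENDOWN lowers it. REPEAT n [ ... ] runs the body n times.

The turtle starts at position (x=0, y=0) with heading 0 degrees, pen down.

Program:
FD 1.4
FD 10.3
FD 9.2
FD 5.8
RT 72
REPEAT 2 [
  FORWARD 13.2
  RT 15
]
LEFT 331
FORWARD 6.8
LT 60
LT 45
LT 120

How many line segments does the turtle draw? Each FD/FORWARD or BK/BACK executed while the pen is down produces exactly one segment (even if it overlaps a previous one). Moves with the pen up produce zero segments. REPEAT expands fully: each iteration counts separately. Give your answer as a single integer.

Answer: 7

Derivation:
Executing turtle program step by step:
Start: pos=(0,0), heading=0, pen down
FD 1.4: (0,0) -> (1.4,0) [heading=0, draw]
FD 10.3: (1.4,0) -> (11.7,0) [heading=0, draw]
FD 9.2: (11.7,0) -> (20.9,0) [heading=0, draw]
FD 5.8: (20.9,0) -> (26.7,0) [heading=0, draw]
RT 72: heading 0 -> 288
REPEAT 2 [
  -- iteration 1/2 --
  FD 13.2: (26.7,0) -> (30.779,-12.554) [heading=288, draw]
  RT 15: heading 288 -> 273
  -- iteration 2/2 --
  FD 13.2: (30.779,-12.554) -> (31.47,-25.736) [heading=273, draw]
  RT 15: heading 273 -> 258
]
LT 331: heading 258 -> 229
FD 6.8: (31.47,-25.736) -> (27.009,-30.868) [heading=229, draw]
LT 60: heading 229 -> 289
LT 45: heading 289 -> 334
LT 120: heading 334 -> 94
Final: pos=(27.009,-30.868), heading=94, 7 segment(s) drawn
Segments drawn: 7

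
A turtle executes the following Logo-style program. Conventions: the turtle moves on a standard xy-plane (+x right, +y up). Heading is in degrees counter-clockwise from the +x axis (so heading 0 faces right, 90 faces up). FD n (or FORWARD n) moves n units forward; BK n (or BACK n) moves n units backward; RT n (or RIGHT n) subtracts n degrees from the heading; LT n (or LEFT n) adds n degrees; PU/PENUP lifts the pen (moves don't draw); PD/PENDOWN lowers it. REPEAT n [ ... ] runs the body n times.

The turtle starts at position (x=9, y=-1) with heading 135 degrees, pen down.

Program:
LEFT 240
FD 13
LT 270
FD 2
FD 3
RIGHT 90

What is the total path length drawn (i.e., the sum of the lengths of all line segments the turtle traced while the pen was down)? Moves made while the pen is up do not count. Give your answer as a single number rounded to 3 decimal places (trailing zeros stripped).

Answer: 18

Derivation:
Executing turtle program step by step:
Start: pos=(9,-1), heading=135, pen down
LT 240: heading 135 -> 15
FD 13: (9,-1) -> (21.557,2.365) [heading=15, draw]
LT 270: heading 15 -> 285
FD 2: (21.557,2.365) -> (22.075,0.433) [heading=285, draw]
FD 3: (22.075,0.433) -> (22.851,-2.465) [heading=285, draw]
RT 90: heading 285 -> 195
Final: pos=(22.851,-2.465), heading=195, 3 segment(s) drawn

Segment lengths:
  seg 1: (9,-1) -> (21.557,2.365), length = 13
  seg 2: (21.557,2.365) -> (22.075,0.433), length = 2
  seg 3: (22.075,0.433) -> (22.851,-2.465), length = 3
Total = 18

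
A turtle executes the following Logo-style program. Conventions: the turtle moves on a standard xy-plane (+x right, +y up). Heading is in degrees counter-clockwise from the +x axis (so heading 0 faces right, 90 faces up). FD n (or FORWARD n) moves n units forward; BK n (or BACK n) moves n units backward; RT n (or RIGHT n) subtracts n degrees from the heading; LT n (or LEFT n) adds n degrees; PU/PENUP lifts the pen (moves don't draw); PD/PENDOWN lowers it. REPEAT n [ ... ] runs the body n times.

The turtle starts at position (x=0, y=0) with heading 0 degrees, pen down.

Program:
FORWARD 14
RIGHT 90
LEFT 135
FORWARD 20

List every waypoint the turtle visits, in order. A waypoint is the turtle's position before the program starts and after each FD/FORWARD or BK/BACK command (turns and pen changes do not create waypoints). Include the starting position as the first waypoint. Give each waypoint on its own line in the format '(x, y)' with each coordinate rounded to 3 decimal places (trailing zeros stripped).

Answer: (0, 0)
(14, 0)
(28.142, 14.142)

Derivation:
Executing turtle program step by step:
Start: pos=(0,0), heading=0, pen down
FD 14: (0,0) -> (14,0) [heading=0, draw]
RT 90: heading 0 -> 270
LT 135: heading 270 -> 45
FD 20: (14,0) -> (28.142,14.142) [heading=45, draw]
Final: pos=(28.142,14.142), heading=45, 2 segment(s) drawn
Waypoints (3 total):
(0, 0)
(14, 0)
(28.142, 14.142)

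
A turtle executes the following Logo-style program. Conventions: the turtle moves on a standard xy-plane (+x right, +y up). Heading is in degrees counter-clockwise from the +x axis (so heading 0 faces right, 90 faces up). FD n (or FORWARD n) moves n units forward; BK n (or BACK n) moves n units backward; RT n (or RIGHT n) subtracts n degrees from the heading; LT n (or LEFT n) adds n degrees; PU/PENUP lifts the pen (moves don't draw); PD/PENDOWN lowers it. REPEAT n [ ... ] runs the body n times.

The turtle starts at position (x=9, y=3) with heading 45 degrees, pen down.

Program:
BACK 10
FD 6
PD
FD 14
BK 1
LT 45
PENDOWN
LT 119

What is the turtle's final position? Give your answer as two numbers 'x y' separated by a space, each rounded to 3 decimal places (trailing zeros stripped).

Answer: 15.364 9.364

Derivation:
Executing turtle program step by step:
Start: pos=(9,3), heading=45, pen down
BK 10: (9,3) -> (1.929,-4.071) [heading=45, draw]
FD 6: (1.929,-4.071) -> (6.172,0.172) [heading=45, draw]
PD: pen down
FD 14: (6.172,0.172) -> (16.071,10.071) [heading=45, draw]
BK 1: (16.071,10.071) -> (15.364,9.364) [heading=45, draw]
LT 45: heading 45 -> 90
PD: pen down
LT 119: heading 90 -> 209
Final: pos=(15.364,9.364), heading=209, 4 segment(s) drawn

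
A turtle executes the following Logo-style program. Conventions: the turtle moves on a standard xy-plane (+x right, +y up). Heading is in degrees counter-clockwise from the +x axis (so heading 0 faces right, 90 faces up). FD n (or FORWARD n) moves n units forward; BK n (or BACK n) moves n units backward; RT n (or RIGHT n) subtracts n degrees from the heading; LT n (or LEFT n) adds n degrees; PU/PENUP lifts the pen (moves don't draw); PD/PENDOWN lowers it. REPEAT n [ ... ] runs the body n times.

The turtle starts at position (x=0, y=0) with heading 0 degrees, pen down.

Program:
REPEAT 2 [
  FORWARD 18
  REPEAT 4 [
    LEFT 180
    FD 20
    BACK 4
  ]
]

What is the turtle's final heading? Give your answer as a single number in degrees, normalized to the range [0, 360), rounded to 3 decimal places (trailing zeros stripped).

Answer: 0

Derivation:
Executing turtle program step by step:
Start: pos=(0,0), heading=0, pen down
REPEAT 2 [
  -- iteration 1/2 --
  FD 18: (0,0) -> (18,0) [heading=0, draw]
  REPEAT 4 [
    -- iteration 1/4 --
    LT 180: heading 0 -> 180
    FD 20: (18,0) -> (-2,0) [heading=180, draw]
    BK 4: (-2,0) -> (2,0) [heading=180, draw]
    -- iteration 2/4 --
    LT 180: heading 180 -> 0
    FD 20: (2,0) -> (22,0) [heading=0, draw]
    BK 4: (22,0) -> (18,0) [heading=0, draw]
    -- iteration 3/4 --
    LT 180: heading 0 -> 180
    FD 20: (18,0) -> (-2,0) [heading=180, draw]
    BK 4: (-2,0) -> (2,0) [heading=180, draw]
    -- iteration 4/4 --
    LT 180: heading 180 -> 0
    FD 20: (2,0) -> (22,0) [heading=0, draw]
    BK 4: (22,0) -> (18,0) [heading=0, draw]
  ]
  -- iteration 2/2 --
  FD 18: (18,0) -> (36,0) [heading=0, draw]
  REPEAT 4 [
    -- iteration 1/4 --
    LT 180: heading 0 -> 180
    FD 20: (36,0) -> (16,0) [heading=180, draw]
    BK 4: (16,0) -> (20,0) [heading=180, draw]
    -- iteration 2/4 --
    LT 180: heading 180 -> 0
    FD 20: (20,0) -> (40,0) [heading=0, draw]
    BK 4: (40,0) -> (36,0) [heading=0, draw]
    -- iteration 3/4 --
    LT 180: heading 0 -> 180
    FD 20: (36,0) -> (16,0) [heading=180, draw]
    BK 4: (16,0) -> (20,0) [heading=180, draw]
    -- iteration 4/4 --
    LT 180: heading 180 -> 0
    FD 20: (20,0) -> (40,0) [heading=0, draw]
    BK 4: (40,0) -> (36,0) [heading=0, draw]
  ]
]
Final: pos=(36,0), heading=0, 18 segment(s) drawn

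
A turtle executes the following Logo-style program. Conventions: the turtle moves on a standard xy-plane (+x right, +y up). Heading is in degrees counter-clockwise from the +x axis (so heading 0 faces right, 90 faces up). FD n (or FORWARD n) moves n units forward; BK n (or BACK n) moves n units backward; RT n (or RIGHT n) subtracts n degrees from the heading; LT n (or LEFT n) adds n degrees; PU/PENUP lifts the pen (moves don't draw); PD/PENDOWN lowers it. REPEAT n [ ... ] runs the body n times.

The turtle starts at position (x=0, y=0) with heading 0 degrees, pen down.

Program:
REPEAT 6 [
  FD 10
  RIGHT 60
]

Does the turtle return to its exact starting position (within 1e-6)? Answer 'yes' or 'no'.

Executing turtle program step by step:
Start: pos=(0,0), heading=0, pen down
REPEAT 6 [
  -- iteration 1/6 --
  FD 10: (0,0) -> (10,0) [heading=0, draw]
  RT 60: heading 0 -> 300
  -- iteration 2/6 --
  FD 10: (10,0) -> (15,-8.66) [heading=300, draw]
  RT 60: heading 300 -> 240
  -- iteration 3/6 --
  FD 10: (15,-8.66) -> (10,-17.321) [heading=240, draw]
  RT 60: heading 240 -> 180
  -- iteration 4/6 --
  FD 10: (10,-17.321) -> (0,-17.321) [heading=180, draw]
  RT 60: heading 180 -> 120
  -- iteration 5/6 --
  FD 10: (0,-17.321) -> (-5,-8.66) [heading=120, draw]
  RT 60: heading 120 -> 60
  -- iteration 6/6 --
  FD 10: (-5,-8.66) -> (0,0) [heading=60, draw]
  RT 60: heading 60 -> 0
]
Final: pos=(0,0), heading=0, 6 segment(s) drawn

Start position: (0, 0)
Final position: (0, 0)
Distance = 0; < 1e-6 -> CLOSED

Answer: yes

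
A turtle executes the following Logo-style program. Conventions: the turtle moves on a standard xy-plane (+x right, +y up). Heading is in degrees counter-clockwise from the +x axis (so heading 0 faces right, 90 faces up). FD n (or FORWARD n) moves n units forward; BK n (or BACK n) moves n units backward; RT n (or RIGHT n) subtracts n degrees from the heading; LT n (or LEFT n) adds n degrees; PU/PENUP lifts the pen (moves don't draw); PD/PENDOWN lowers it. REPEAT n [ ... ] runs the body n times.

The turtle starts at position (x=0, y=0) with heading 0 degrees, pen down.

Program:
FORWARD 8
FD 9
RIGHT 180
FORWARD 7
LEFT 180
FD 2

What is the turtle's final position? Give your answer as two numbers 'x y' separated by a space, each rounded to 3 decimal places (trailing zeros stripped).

Answer: 12 0

Derivation:
Executing turtle program step by step:
Start: pos=(0,0), heading=0, pen down
FD 8: (0,0) -> (8,0) [heading=0, draw]
FD 9: (8,0) -> (17,0) [heading=0, draw]
RT 180: heading 0 -> 180
FD 7: (17,0) -> (10,0) [heading=180, draw]
LT 180: heading 180 -> 0
FD 2: (10,0) -> (12,0) [heading=0, draw]
Final: pos=(12,0), heading=0, 4 segment(s) drawn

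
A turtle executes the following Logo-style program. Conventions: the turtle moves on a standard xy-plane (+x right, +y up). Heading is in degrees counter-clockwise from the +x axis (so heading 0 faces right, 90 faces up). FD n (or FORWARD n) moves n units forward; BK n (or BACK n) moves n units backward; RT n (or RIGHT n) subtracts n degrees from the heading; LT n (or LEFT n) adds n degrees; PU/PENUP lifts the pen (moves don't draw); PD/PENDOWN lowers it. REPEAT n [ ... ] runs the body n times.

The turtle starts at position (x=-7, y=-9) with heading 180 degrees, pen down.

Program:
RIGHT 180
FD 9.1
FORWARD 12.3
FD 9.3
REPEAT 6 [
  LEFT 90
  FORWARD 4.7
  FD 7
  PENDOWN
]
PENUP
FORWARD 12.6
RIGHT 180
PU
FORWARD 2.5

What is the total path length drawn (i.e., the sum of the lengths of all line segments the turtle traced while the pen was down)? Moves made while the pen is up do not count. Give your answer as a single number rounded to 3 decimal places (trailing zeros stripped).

Executing turtle program step by step:
Start: pos=(-7,-9), heading=180, pen down
RT 180: heading 180 -> 0
FD 9.1: (-7,-9) -> (2.1,-9) [heading=0, draw]
FD 12.3: (2.1,-9) -> (14.4,-9) [heading=0, draw]
FD 9.3: (14.4,-9) -> (23.7,-9) [heading=0, draw]
REPEAT 6 [
  -- iteration 1/6 --
  LT 90: heading 0 -> 90
  FD 4.7: (23.7,-9) -> (23.7,-4.3) [heading=90, draw]
  FD 7: (23.7,-4.3) -> (23.7,2.7) [heading=90, draw]
  PD: pen down
  -- iteration 2/6 --
  LT 90: heading 90 -> 180
  FD 4.7: (23.7,2.7) -> (19,2.7) [heading=180, draw]
  FD 7: (19,2.7) -> (12,2.7) [heading=180, draw]
  PD: pen down
  -- iteration 3/6 --
  LT 90: heading 180 -> 270
  FD 4.7: (12,2.7) -> (12,-2) [heading=270, draw]
  FD 7: (12,-2) -> (12,-9) [heading=270, draw]
  PD: pen down
  -- iteration 4/6 --
  LT 90: heading 270 -> 0
  FD 4.7: (12,-9) -> (16.7,-9) [heading=0, draw]
  FD 7: (16.7,-9) -> (23.7,-9) [heading=0, draw]
  PD: pen down
  -- iteration 5/6 --
  LT 90: heading 0 -> 90
  FD 4.7: (23.7,-9) -> (23.7,-4.3) [heading=90, draw]
  FD 7: (23.7,-4.3) -> (23.7,2.7) [heading=90, draw]
  PD: pen down
  -- iteration 6/6 --
  LT 90: heading 90 -> 180
  FD 4.7: (23.7,2.7) -> (19,2.7) [heading=180, draw]
  FD 7: (19,2.7) -> (12,2.7) [heading=180, draw]
  PD: pen down
]
PU: pen up
FD 12.6: (12,2.7) -> (-0.6,2.7) [heading=180, move]
RT 180: heading 180 -> 0
PU: pen up
FD 2.5: (-0.6,2.7) -> (1.9,2.7) [heading=0, move]
Final: pos=(1.9,2.7), heading=0, 15 segment(s) drawn

Segment lengths:
  seg 1: (-7,-9) -> (2.1,-9), length = 9.1
  seg 2: (2.1,-9) -> (14.4,-9), length = 12.3
  seg 3: (14.4,-9) -> (23.7,-9), length = 9.3
  seg 4: (23.7,-9) -> (23.7,-4.3), length = 4.7
  seg 5: (23.7,-4.3) -> (23.7,2.7), length = 7
  seg 6: (23.7,2.7) -> (19,2.7), length = 4.7
  seg 7: (19,2.7) -> (12,2.7), length = 7
  seg 8: (12,2.7) -> (12,-2), length = 4.7
  seg 9: (12,-2) -> (12,-9), length = 7
  seg 10: (12,-9) -> (16.7,-9), length = 4.7
  seg 11: (16.7,-9) -> (23.7,-9), length = 7
  seg 12: (23.7,-9) -> (23.7,-4.3), length = 4.7
  seg 13: (23.7,-4.3) -> (23.7,2.7), length = 7
  seg 14: (23.7,2.7) -> (19,2.7), length = 4.7
  seg 15: (19,2.7) -> (12,2.7), length = 7
Total = 100.9

Answer: 100.9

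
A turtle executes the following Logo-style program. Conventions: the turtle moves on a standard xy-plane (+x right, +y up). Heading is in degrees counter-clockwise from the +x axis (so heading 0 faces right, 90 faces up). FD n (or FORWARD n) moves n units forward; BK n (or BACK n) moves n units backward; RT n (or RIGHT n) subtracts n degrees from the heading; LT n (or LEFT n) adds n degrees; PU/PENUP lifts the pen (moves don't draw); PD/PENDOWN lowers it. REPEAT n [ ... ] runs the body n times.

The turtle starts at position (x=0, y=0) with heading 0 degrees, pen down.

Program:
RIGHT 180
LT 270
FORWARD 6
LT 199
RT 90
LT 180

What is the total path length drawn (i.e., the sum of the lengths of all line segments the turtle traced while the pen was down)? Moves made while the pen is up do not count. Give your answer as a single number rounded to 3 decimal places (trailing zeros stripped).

Answer: 6

Derivation:
Executing turtle program step by step:
Start: pos=(0,0), heading=0, pen down
RT 180: heading 0 -> 180
LT 270: heading 180 -> 90
FD 6: (0,0) -> (0,6) [heading=90, draw]
LT 199: heading 90 -> 289
RT 90: heading 289 -> 199
LT 180: heading 199 -> 19
Final: pos=(0,6), heading=19, 1 segment(s) drawn

Segment lengths:
  seg 1: (0,0) -> (0,6), length = 6
Total = 6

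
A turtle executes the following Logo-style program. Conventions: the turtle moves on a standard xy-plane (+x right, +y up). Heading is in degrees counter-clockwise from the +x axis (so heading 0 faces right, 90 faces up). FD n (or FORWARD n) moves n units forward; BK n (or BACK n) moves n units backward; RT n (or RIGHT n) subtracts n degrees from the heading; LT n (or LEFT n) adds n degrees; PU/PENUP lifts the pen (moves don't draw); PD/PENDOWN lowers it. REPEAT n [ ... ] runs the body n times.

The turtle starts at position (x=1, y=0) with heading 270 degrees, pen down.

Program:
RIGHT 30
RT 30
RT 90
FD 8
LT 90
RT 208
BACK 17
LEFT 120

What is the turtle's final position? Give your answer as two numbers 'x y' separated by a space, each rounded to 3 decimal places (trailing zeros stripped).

Answer: -19.99 6.335

Derivation:
Executing turtle program step by step:
Start: pos=(1,0), heading=270, pen down
RT 30: heading 270 -> 240
RT 30: heading 240 -> 210
RT 90: heading 210 -> 120
FD 8: (1,0) -> (-3,6.928) [heading=120, draw]
LT 90: heading 120 -> 210
RT 208: heading 210 -> 2
BK 17: (-3,6.928) -> (-19.99,6.335) [heading=2, draw]
LT 120: heading 2 -> 122
Final: pos=(-19.99,6.335), heading=122, 2 segment(s) drawn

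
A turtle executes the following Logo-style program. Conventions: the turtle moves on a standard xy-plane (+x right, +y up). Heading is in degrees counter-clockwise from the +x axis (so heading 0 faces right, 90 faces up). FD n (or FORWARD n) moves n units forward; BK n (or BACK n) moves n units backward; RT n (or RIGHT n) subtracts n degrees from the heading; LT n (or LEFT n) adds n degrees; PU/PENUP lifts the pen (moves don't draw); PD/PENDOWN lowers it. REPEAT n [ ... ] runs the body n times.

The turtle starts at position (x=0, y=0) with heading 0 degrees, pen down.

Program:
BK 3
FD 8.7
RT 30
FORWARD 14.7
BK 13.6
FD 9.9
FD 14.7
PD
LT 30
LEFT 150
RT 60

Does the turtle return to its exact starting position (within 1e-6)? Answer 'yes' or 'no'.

Executing turtle program step by step:
Start: pos=(0,0), heading=0, pen down
BK 3: (0,0) -> (-3,0) [heading=0, draw]
FD 8.7: (-3,0) -> (5.7,0) [heading=0, draw]
RT 30: heading 0 -> 330
FD 14.7: (5.7,0) -> (18.431,-7.35) [heading=330, draw]
BK 13.6: (18.431,-7.35) -> (6.653,-0.55) [heading=330, draw]
FD 9.9: (6.653,-0.55) -> (15.226,-5.5) [heading=330, draw]
FD 14.7: (15.226,-5.5) -> (27.957,-12.85) [heading=330, draw]
PD: pen down
LT 30: heading 330 -> 0
LT 150: heading 0 -> 150
RT 60: heading 150 -> 90
Final: pos=(27.957,-12.85), heading=90, 6 segment(s) drawn

Start position: (0, 0)
Final position: (27.957, -12.85)
Distance = 30.769; >= 1e-6 -> NOT closed

Answer: no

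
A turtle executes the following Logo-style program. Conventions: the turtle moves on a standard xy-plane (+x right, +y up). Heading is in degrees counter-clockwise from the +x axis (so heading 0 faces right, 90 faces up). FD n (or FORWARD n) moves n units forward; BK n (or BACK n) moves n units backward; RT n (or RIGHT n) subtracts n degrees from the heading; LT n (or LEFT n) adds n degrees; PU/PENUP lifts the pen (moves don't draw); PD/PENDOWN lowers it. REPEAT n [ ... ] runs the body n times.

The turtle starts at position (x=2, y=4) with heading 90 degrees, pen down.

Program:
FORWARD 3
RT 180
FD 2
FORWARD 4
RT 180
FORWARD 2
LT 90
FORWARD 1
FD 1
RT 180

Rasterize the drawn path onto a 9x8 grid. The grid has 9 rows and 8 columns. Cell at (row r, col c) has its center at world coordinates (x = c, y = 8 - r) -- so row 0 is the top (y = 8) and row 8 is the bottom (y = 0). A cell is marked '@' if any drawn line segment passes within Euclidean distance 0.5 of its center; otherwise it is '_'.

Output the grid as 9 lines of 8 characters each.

Segment 0: (2,4) -> (2,7)
Segment 1: (2,7) -> (2,5)
Segment 2: (2,5) -> (2,1)
Segment 3: (2,1) -> (2,3)
Segment 4: (2,3) -> (1,3)
Segment 5: (1,3) -> (0,3)

Answer: ________
__@_____
__@_____
__@_____
__@_____
@@@_____
__@_____
__@_____
________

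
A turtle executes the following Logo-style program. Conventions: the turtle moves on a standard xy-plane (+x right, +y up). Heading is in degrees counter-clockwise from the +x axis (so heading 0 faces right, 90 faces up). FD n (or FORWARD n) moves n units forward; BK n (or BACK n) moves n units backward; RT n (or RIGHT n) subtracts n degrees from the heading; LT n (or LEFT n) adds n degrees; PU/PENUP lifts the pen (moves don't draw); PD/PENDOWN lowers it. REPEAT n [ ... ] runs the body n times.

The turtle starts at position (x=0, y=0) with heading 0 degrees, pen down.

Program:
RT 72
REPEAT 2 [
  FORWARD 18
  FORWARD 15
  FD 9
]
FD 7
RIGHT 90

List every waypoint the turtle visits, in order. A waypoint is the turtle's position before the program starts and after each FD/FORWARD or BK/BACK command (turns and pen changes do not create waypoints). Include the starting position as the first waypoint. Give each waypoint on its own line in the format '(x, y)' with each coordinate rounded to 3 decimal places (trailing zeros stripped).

Executing turtle program step by step:
Start: pos=(0,0), heading=0, pen down
RT 72: heading 0 -> 288
REPEAT 2 [
  -- iteration 1/2 --
  FD 18: (0,0) -> (5.562,-17.119) [heading=288, draw]
  FD 15: (5.562,-17.119) -> (10.198,-31.385) [heading=288, draw]
  FD 9: (10.198,-31.385) -> (12.979,-39.944) [heading=288, draw]
  -- iteration 2/2 --
  FD 18: (12.979,-39.944) -> (18.541,-57.063) [heading=288, draw]
  FD 15: (18.541,-57.063) -> (23.176,-71.329) [heading=288, draw]
  FD 9: (23.176,-71.329) -> (25.957,-79.889) [heading=288, draw]
]
FD 7: (25.957,-79.889) -> (28.121,-86.546) [heading=288, draw]
RT 90: heading 288 -> 198
Final: pos=(28.121,-86.546), heading=198, 7 segment(s) drawn
Waypoints (8 total):
(0, 0)
(5.562, -17.119)
(10.198, -31.385)
(12.979, -39.944)
(18.541, -57.063)
(23.176, -71.329)
(25.957, -79.889)
(28.121, -86.546)

Answer: (0, 0)
(5.562, -17.119)
(10.198, -31.385)
(12.979, -39.944)
(18.541, -57.063)
(23.176, -71.329)
(25.957, -79.889)
(28.121, -86.546)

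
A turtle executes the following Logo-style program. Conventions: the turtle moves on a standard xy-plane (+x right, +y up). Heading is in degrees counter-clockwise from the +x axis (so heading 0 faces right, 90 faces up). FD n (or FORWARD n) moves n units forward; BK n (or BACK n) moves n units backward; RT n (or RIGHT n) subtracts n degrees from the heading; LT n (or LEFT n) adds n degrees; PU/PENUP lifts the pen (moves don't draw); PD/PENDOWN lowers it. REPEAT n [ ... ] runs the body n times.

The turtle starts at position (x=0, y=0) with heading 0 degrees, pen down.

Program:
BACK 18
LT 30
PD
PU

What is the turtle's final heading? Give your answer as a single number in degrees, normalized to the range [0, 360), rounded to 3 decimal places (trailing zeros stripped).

Answer: 30

Derivation:
Executing turtle program step by step:
Start: pos=(0,0), heading=0, pen down
BK 18: (0,0) -> (-18,0) [heading=0, draw]
LT 30: heading 0 -> 30
PD: pen down
PU: pen up
Final: pos=(-18,0), heading=30, 1 segment(s) drawn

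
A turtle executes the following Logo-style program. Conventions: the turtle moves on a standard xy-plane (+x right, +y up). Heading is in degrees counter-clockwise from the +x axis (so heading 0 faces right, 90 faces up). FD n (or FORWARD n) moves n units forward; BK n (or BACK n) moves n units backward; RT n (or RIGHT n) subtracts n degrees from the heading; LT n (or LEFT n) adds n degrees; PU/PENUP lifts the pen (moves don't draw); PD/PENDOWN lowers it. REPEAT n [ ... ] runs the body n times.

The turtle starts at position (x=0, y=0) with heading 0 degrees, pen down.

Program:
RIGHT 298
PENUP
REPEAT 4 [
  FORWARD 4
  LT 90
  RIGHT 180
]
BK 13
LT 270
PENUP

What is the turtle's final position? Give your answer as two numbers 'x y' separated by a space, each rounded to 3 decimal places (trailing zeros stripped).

Executing turtle program step by step:
Start: pos=(0,0), heading=0, pen down
RT 298: heading 0 -> 62
PU: pen up
REPEAT 4 [
  -- iteration 1/4 --
  FD 4: (0,0) -> (1.878,3.532) [heading=62, move]
  LT 90: heading 62 -> 152
  RT 180: heading 152 -> 332
  -- iteration 2/4 --
  FD 4: (1.878,3.532) -> (5.41,1.654) [heading=332, move]
  LT 90: heading 332 -> 62
  RT 180: heading 62 -> 242
  -- iteration 3/4 --
  FD 4: (5.41,1.654) -> (3.532,-1.878) [heading=242, move]
  LT 90: heading 242 -> 332
  RT 180: heading 332 -> 152
  -- iteration 4/4 --
  FD 4: (3.532,-1.878) -> (0,0) [heading=152, move]
  LT 90: heading 152 -> 242
  RT 180: heading 242 -> 62
]
BK 13: (0,0) -> (-6.103,-11.478) [heading=62, move]
LT 270: heading 62 -> 332
PU: pen up
Final: pos=(-6.103,-11.478), heading=332, 0 segment(s) drawn

Answer: -6.103 -11.478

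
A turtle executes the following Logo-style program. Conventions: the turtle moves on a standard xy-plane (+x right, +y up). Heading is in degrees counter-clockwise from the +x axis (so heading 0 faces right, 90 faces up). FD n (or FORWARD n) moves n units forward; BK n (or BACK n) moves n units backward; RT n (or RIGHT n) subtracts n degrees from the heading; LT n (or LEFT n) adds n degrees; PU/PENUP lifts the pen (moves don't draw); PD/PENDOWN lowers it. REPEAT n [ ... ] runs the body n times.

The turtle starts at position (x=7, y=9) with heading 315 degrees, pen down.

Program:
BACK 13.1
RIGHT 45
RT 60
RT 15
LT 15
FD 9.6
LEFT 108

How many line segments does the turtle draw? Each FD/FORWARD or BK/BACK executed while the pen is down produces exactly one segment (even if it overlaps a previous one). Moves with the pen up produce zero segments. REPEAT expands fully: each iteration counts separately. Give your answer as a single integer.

Answer: 2

Derivation:
Executing turtle program step by step:
Start: pos=(7,9), heading=315, pen down
BK 13.1: (7,9) -> (-2.263,18.263) [heading=315, draw]
RT 45: heading 315 -> 270
RT 60: heading 270 -> 210
RT 15: heading 210 -> 195
LT 15: heading 195 -> 210
FD 9.6: (-2.263,18.263) -> (-10.577,13.463) [heading=210, draw]
LT 108: heading 210 -> 318
Final: pos=(-10.577,13.463), heading=318, 2 segment(s) drawn
Segments drawn: 2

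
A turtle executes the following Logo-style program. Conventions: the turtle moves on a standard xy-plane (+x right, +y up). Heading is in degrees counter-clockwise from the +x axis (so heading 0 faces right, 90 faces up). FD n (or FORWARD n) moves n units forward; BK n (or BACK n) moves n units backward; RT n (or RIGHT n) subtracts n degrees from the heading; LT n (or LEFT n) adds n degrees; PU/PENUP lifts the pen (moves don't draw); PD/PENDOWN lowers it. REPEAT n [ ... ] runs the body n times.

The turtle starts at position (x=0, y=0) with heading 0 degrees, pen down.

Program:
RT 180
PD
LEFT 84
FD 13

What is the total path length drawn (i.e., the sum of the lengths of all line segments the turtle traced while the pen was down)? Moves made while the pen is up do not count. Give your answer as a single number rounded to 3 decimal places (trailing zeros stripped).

Answer: 13

Derivation:
Executing turtle program step by step:
Start: pos=(0,0), heading=0, pen down
RT 180: heading 0 -> 180
PD: pen down
LT 84: heading 180 -> 264
FD 13: (0,0) -> (-1.359,-12.929) [heading=264, draw]
Final: pos=(-1.359,-12.929), heading=264, 1 segment(s) drawn

Segment lengths:
  seg 1: (0,0) -> (-1.359,-12.929), length = 13
Total = 13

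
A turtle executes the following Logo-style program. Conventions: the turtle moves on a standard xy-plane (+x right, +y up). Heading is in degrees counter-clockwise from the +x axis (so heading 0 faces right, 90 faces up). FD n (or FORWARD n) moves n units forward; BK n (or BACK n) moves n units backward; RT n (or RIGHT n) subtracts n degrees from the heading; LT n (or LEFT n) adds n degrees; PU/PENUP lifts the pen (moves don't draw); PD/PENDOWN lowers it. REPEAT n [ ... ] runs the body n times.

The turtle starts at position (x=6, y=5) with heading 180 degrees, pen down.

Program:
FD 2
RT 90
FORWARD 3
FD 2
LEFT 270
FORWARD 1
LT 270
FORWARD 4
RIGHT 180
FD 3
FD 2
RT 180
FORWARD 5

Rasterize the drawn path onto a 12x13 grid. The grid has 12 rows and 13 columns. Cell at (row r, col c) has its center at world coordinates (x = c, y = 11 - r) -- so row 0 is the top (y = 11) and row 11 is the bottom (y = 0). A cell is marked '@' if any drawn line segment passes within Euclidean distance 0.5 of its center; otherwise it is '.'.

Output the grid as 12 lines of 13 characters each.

Segment 0: (6,5) -> (4,5)
Segment 1: (4,5) -> (4,8)
Segment 2: (4,8) -> (4,10)
Segment 3: (4,10) -> (5,10)
Segment 4: (5,10) -> (5,6)
Segment 5: (5,6) -> (5,9)
Segment 6: (5,9) -> (5,11)
Segment 7: (5,11) -> (5,6)

Answer: .....@.......
....@@.......
....@@.......
....@@.......
....@@.......
....@@.......
....@@@......
.............
.............
.............
.............
.............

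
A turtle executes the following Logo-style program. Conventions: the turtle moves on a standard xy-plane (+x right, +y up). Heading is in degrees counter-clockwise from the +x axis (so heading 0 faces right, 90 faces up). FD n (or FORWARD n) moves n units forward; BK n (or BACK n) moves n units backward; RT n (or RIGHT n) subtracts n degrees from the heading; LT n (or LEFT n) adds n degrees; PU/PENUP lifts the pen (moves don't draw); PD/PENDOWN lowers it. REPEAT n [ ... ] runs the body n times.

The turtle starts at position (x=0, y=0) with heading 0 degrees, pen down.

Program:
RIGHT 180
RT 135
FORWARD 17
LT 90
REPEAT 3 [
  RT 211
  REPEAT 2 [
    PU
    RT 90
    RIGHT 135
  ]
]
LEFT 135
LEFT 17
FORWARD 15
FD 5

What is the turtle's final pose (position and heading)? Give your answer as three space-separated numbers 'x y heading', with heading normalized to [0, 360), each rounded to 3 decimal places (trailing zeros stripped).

Answer: 7.182 31.427 104

Derivation:
Executing turtle program step by step:
Start: pos=(0,0), heading=0, pen down
RT 180: heading 0 -> 180
RT 135: heading 180 -> 45
FD 17: (0,0) -> (12.021,12.021) [heading=45, draw]
LT 90: heading 45 -> 135
REPEAT 3 [
  -- iteration 1/3 --
  RT 211: heading 135 -> 284
  REPEAT 2 [
    -- iteration 1/2 --
    PU: pen up
    RT 90: heading 284 -> 194
    RT 135: heading 194 -> 59
    -- iteration 2/2 --
    PU: pen up
    RT 90: heading 59 -> 329
    RT 135: heading 329 -> 194
  ]
  -- iteration 2/3 --
  RT 211: heading 194 -> 343
  REPEAT 2 [
    -- iteration 1/2 --
    PU: pen up
    RT 90: heading 343 -> 253
    RT 135: heading 253 -> 118
    -- iteration 2/2 --
    PU: pen up
    RT 90: heading 118 -> 28
    RT 135: heading 28 -> 253
  ]
  -- iteration 3/3 --
  RT 211: heading 253 -> 42
  REPEAT 2 [
    -- iteration 1/2 --
    PU: pen up
    RT 90: heading 42 -> 312
    RT 135: heading 312 -> 177
    -- iteration 2/2 --
    PU: pen up
    RT 90: heading 177 -> 87
    RT 135: heading 87 -> 312
  ]
]
LT 135: heading 312 -> 87
LT 17: heading 87 -> 104
FD 15: (12.021,12.021) -> (8.392,26.575) [heading=104, move]
FD 5: (8.392,26.575) -> (7.182,31.427) [heading=104, move]
Final: pos=(7.182,31.427), heading=104, 1 segment(s) drawn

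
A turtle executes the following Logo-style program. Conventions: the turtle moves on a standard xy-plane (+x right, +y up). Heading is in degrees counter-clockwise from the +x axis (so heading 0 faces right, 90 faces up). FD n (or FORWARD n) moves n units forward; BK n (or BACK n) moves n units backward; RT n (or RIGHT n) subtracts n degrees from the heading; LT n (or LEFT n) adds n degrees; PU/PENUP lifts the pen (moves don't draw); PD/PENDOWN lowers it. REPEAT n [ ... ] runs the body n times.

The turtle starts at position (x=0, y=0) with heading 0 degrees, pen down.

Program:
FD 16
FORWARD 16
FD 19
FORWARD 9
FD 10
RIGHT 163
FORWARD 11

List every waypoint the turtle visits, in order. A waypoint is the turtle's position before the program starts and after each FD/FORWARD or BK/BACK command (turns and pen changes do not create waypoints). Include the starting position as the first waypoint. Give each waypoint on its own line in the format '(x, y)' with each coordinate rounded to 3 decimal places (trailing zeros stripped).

Answer: (0, 0)
(16, 0)
(32, 0)
(51, 0)
(60, 0)
(70, 0)
(59.481, -3.216)

Derivation:
Executing turtle program step by step:
Start: pos=(0,0), heading=0, pen down
FD 16: (0,0) -> (16,0) [heading=0, draw]
FD 16: (16,0) -> (32,0) [heading=0, draw]
FD 19: (32,0) -> (51,0) [heading=0, draw]
FD 9: (51,0) -> (60,0) [heading=0, draw]
FD 10: (60,0) -> (70,0) [heading=0, draw]
RT 163: heading 0 -> 197
FD 11: (70,0) -> (59.481,-3.216) [heading=197, draw]
Final: pos=(59.481,-3.216), heading=197, 6 segment(s) drawn
Waypoints (7 total):
(0, 0)
(16, 0)
(32, 0)
(51, 0)
(60, 0)
(70, 0)
(59.481, -3.216)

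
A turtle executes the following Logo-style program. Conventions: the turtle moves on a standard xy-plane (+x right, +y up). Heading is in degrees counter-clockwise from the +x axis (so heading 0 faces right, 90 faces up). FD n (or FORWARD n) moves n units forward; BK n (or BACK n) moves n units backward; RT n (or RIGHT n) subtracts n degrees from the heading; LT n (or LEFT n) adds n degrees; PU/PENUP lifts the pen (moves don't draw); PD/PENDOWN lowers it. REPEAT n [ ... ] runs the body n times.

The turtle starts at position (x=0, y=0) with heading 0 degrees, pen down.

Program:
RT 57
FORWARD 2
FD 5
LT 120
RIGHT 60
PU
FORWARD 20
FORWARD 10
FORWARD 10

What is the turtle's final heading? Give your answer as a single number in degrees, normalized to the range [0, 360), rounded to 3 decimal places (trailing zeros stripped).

Answer: 3

Derivation:
Executing turtle program step by step:
Start: pos=(0,0), heading=0, pen down
RT 57: heading 0 -> 303
FD 2: (0,0) -> (1.089,-1.677) [heading=303, draw]
FD 5: (1.089,-1.677) -> (3.812,-5.871) [heading=303, draw]
LT 120: heading 303 -> 63
RT 60: heading 63 -> 3
PU: pen up
FD 20: (3.812,-5.871) -> (23.785,-4.824) [heading=3, move]
FD 10: (23.785,-4.824) -> (33.771,-4.301) [heading=3, move]
FD 10: (33.771,-4.301) -> (43.758,-3.777) [heading=3, move]
Final: pos=(43.758,-3.777), heading=3, 2 segment(s) drawn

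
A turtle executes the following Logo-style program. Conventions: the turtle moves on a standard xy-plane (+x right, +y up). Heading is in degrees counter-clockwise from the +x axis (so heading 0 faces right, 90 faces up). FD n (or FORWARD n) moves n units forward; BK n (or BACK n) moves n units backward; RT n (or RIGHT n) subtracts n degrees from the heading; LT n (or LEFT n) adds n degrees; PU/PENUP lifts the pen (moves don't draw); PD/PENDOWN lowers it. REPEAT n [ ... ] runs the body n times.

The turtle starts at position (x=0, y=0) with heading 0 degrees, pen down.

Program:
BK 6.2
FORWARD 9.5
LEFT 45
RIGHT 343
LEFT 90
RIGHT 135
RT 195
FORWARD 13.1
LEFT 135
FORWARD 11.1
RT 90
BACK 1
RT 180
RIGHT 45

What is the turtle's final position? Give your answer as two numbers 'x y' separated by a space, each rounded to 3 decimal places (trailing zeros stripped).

Answer: -0.992 -7.296

Derivation:
Executing turtle program step by step:
Start: pos=(0,0), heading=0, pen down
BK 6.2: (0,0) -> (-6.2,0) [heading=0, draw]
FD 9.5: (-6.2,0) -> (3.3,0) [heading=0, draw]
LT 45: heading 0 -> 45
RT 343: heading 45 -> 62
LT 90: heading 62 -> 152
RT 135: heading 152 -> 17
RT 195: heading 17 -> 182
FD 13.1: (3.3,0) -> (-9.792,-0.457) [heading=182, draw]
LT 135: heading 182 -> 317
FD 11.1: (-9.792,-0.457) -> (-1.674,-8.027) [heading=317, draw]
RT 90: heading 317 -> 227
BK 1: (-1.674,-8.027) -> (-0.992,-7.296) [heading=227, draw]
RT 180: heading 227 -> 47
RT 45: heading 47 -> 2
Final: pos=(-0.992,-7.296), heading=2, 5 segment(s) drawn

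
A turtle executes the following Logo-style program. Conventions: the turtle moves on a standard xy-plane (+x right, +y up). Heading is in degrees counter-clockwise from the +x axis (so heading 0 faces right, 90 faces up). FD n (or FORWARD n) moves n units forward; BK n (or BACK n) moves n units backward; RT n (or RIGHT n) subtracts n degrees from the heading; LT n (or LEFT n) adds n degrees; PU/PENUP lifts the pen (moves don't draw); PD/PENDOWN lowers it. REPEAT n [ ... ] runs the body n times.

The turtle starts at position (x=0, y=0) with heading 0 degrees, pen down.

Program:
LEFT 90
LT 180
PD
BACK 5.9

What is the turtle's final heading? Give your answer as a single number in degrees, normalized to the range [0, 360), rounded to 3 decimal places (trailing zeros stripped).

Executing turtle program step by step:
Start: pos=(0,0), heading=0, pen down
LT 90: heading 0 -> 90
LT 180: heading 90 -> 270
PD: pen down
BK 5.9: (0,0) -> (0,5.9) [heading=270, draw]
Final: pos=(0,5.9), heading=270, 1 segment(s) drawn

Answer: 270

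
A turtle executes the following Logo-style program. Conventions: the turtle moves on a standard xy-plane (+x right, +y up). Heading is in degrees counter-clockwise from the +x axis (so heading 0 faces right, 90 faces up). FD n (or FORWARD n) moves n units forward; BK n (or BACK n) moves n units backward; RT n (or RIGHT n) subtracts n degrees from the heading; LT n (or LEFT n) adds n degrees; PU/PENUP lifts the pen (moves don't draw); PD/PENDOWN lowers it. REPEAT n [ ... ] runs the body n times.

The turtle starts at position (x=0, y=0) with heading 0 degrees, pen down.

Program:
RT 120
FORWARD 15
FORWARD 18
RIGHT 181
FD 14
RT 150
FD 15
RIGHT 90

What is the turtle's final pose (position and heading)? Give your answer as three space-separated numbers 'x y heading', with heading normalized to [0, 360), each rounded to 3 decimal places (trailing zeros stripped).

Executing turtle program step by step:
Start: pos=(0,0), heading=0, pen down
RT 120: heading 0 -> 240
FD 15: (0,0) -> (-7.5,-12.99) [heading=240, draw]
FD 18: (-7.5,-12.99) -> (-16.5,-28.579) [heading=240, draw]
RT 181: heading 240 -> 59
FD 14: (-16.5,-28.579) -> (-9.289,-16.578) [heading=59, draw]
RT 150: heading 59 -> 269
FD 15: (-9.289,-16.578) -> (-9.551,-31.576) [heading=269, draw]
RT 90: heading 269 -> 179
Final: pos=(-9.551,-31.576), heading=179, 4 segment(s) drawn

Answer: -9.551 -31.576 179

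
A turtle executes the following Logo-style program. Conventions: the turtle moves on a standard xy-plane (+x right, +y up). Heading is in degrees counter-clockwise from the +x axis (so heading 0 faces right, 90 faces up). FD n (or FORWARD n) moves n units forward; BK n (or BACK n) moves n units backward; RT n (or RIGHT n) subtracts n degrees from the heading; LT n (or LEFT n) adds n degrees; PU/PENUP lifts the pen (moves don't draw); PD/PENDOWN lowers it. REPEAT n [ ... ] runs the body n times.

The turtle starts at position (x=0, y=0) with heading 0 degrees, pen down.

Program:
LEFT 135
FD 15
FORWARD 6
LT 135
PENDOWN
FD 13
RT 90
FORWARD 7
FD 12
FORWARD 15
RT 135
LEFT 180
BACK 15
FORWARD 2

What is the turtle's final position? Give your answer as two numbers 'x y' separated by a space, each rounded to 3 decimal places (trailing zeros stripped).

Executing turtle program step by step:
Start: pos=(0,0), heading=0, pen down
LT 135: heading 0 -> 135
FD 15: (0,0) -> (-10.607,10.607) [heading=135, draw]
FD 6: (-10.607,10.607) -> (-14.849,14.849) [heading=135, draw]
LT 135: heading 135 -> 270
PD: pen down
FD 13: (-14.849,14.849) -> (-14.849,1.849) [heading=270, draw]
RT 90: heading 270 -> 180
FD 7: (-14.849,1.849) -> (-21.849,1.849) [heading=180, draw]
FD 12: (-21.849,1.849) -> (-33.849,1.849) [heading=180, draw]
FD 15: (-33.849,1.849) -> (-48.849,1.849) [heading=180, draw]
RT 135: heading 180 -> 45
LT 180: heading 45 -> 225
BK 15: (-48.849,1.849) -> (-38.243,12.456) [heading=225, draw]
FD 2: (-38.243,12.456) -> (-39.657,11.042) [heading=225, draw]
Final: pos=(-39.657,11.042), heading=225, 8 segment(s) drawn

Answer: -39.657 11.042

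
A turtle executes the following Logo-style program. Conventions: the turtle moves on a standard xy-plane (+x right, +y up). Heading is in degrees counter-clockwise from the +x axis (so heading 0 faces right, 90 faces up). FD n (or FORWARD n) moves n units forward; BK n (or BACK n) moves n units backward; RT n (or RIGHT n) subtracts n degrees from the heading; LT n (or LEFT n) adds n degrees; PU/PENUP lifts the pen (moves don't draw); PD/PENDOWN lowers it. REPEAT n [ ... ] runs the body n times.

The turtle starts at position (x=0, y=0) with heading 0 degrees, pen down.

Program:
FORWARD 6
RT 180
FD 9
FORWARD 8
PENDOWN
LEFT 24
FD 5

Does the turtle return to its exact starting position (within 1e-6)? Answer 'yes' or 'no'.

Executing turtle program step by step:
Start: pos=(0,0), heading=0, pen down
FD 6: (0,0) -> (6,0) [heading=0, draw]
RT 180: heading 0 -> 180
FD 9: (6,0) -> (-3,0) [heading=180, draw]
FD 8: (-3,0) -> (-11,0) [heading=180, draw]
PD: pen down
LT 24: heading 180 -> 204
FD 5: (-11,0) -> (-15.568,-2.034) [heading=204, draw]
Final: pos=(-15.568,-2.034), heading=204, 4 segment(s) drawn

Start position: (0, 0)
Final position: (-15.568, -2.034)
Distance = 15.7; >= 1e-6 -> NOT closed

Answer: no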